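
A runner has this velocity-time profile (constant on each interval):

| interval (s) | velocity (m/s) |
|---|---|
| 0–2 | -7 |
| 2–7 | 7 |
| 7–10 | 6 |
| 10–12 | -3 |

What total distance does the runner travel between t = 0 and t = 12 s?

Distance (not displacement) is the total path length: add the absolute areas under v-t.
0–2 s: |-7| × 2 = 14 m
2–7 s: |7| × 5 = 35 m
7–10 s: |6| × 3 = 18 m
10–12 s: |-3| × 2 = 6 m
Total distance = 73 m

73 m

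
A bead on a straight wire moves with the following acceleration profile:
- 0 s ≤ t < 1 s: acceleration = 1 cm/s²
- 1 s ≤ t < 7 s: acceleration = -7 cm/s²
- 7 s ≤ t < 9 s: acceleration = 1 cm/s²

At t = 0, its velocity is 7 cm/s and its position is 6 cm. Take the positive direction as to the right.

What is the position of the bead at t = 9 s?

-130.5 cm

On each constant-a segment, Δv = aΔt and Δx = v₀Δt + ½aΔt²; chain segment to segment.
0–1 s: v starts 7 cm/s; Δx = 7·1 + ½·1·1² = 7.5 cm; v ends 8 cm/s.
1–7 s: v starts 8 cm/s; Δx = 8·6 + ½·-7·6² = -78 cm; v ends -34 cm/s.
7–9 s: v starts -34 cm/s; Δx = -34·2 + ½·1·2² = -66 cm; v ends -32 cm/s.
x(9) = 6 + Σ Δx = -130.5 cm.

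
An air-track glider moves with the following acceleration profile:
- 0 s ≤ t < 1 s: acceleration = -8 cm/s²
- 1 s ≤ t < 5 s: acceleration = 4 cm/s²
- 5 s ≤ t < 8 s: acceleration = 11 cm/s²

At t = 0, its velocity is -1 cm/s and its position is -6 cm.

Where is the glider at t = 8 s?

On each constant-a segment, Δv = aΔt and Δx = v₀Δt + ½aΔt²; chain segment to segment.
0–1 s: v starts -1 cm/s; Δx = -1·1 + ½·-8·1² = -5 cm; v ends -9 cm/s.
1–5 s: v starts -9 cm/s; Δx = -9·4 + ½·4·4² = -4 cm; v ends 7 cm/s.
5–8 s: v starts 7 cm/s; Δx = 7·3 + ½·11·3² = 70.5 cm; v ends 40 cm/s.
x(8) = -6 + Σ Δx = 55.5 cm.

55.5 cm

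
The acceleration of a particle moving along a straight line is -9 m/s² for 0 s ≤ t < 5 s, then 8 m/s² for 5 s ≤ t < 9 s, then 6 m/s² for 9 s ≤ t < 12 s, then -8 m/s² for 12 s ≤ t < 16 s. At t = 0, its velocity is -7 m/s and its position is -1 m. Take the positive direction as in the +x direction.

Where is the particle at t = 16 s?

On each constant-a segment, Δv = aΔt and Δx = v₀Δt + ½aΔt²; chain segment to segment.
0–5 s: v starts -7 m/s; Δx = -7·5 + ½·-9·5² = -147.5 m; v ends -52 m/s.
5–9 s: v starts -52 m/s; Δx = -52·4 + ½·8·4² = -144 m; v ends -20 m/s.
9–12 s: v starts -20 m/s; Δx = -20·3 + ½·6·3² = -33 m; v ends -2 m/s.
12–16 s: v starts -2 m/s; Δx = -2·4 + ½·-8·4² = -72 m; v ends -34 m/s.
x(16) = -1 + Σ Δx = -397.5 m.

-397.5 m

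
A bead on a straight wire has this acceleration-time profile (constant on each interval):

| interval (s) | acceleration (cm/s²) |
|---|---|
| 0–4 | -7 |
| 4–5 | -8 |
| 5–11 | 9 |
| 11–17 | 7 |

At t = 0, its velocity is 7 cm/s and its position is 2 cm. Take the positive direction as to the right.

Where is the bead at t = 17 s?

On each constant-a segment, Δv = aΔt and Δx = v₀Δt + ½aΔt²; chain segment to segment.
0–4 s: v starts 7 cm/s; Δx = 7·4 + ½·-7·4² = -28 cm; v ends -21 cm/s.
4–5 s: v starts -21 cm/s; Δx = -21·1 + ½·-8·1² = -25 cm; v ends -29 cm/s.
5–11 s: v starts -29 cm/s; Δx = -29·6 + ½·9·6² = -12 cm; v ends 25 cm/s.
11–17 s: v starts 25 cm/s; Δx = 25·6 + ½·7·6² = 276 cm; v ends 67 cm/s.
x(17) = 2 + Σ Δx = 213 cm.

213 cm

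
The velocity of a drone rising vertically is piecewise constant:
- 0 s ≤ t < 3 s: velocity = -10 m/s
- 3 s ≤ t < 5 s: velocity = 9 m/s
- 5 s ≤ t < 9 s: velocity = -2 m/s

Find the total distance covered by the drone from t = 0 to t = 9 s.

Distance (not displacement) is the total path length: add the absolute areas under v-t.
0–3 s: |-10| × 3 = 30 m
3–5 s: |9| × 2 = 18 m
5–9 s: |-2| × 4 = 8 m
Total distance = 56 m

56 m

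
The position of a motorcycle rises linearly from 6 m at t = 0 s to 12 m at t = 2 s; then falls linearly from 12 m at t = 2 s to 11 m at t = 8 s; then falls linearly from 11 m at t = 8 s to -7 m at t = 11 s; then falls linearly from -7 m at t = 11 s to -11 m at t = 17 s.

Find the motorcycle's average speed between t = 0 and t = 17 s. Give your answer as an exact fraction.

29/17 m/s

Average speed = (total path length)/(elapsed time); on a piecewise-linear x-t graph the path length is Σ|Δx|.
0–2 s: |Δx| = |12 − 6| = 6 m
2–8 s: |Δx| = |11 − 12| = 1 m
8–11 s: |Δx| = |-7 − 11| = 18 m
11–17 s: |Δx| = |-11 − -7| = 4 m
Total path = 29 m; average speed = 29/17 = 29/17 m/s.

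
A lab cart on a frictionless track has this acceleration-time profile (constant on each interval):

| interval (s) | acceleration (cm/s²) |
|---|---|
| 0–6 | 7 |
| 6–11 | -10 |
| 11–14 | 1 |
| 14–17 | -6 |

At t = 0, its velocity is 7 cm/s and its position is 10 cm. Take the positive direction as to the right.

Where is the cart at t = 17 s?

On each constant-a segment, Δv = aΔt and Δx = v₀Δt + ½aΔt²; chain segment to segment.
0–6 s: v starts 7 cm/s; Δx = 7·6 + ½·7·6² = 168 cm; v ends 49 cm/s.
6–11 s: v starts 49 cm/s; Δx = 49·5 + ½·-10·5² = 120 cm; v ends -1 cm/s.
11–14 s: v starts -1 cm/s; Δx = -1·3 + ½·1·3² = 1.5 cm; v ends 2 cm/s.
14–17 s: v starts 2 cm/s; Δx = 2·3 + ½·-6·3² = -21 cm; v ends -16 cm/s.
x(17) = 10 + Σ Δx = 278.5 cm.

278.5 cm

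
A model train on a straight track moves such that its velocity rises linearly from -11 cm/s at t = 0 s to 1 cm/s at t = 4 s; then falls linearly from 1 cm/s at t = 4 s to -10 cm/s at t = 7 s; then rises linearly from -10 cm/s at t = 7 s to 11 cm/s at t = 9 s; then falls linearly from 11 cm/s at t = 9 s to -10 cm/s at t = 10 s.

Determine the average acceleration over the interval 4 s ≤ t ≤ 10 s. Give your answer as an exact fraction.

-11/6 cm/s²

Average acceleration = Δv/Δt = (-10 − 1)/(10 − 4) = -11/6 cm/s².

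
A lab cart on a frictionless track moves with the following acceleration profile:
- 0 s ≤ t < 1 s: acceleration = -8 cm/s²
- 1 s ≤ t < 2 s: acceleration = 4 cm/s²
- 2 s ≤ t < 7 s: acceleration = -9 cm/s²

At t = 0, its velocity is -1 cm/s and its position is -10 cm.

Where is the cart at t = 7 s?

On each constant-a segment, Δv = aΔt and Δx = v₀Δt + ½aΔt²; chain segment to segment.
0–1 s: v starts -1 cm/s; Δx = -1·1 + ½·-8·1² = -5 cm; v ends -9 cm/s.
1–2 s: v starts -9 cm/s; Δx = -9·1 + ½·4·1² = -7 cm; v ends -5 cm/s.
2–7 s: v starts -5 cm/s; Δx = -5·5 + ½·-9·5² = -137.5 cm; v ends -50 cm/s.
x(7) = -10 + Σ Δx = -159.5 cm.

-159.5 cm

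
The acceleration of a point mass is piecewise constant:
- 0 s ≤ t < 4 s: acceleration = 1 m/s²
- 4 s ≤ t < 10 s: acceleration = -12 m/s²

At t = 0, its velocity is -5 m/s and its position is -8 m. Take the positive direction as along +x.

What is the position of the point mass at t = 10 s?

On each constant-a segment, Δv = aΔt and Δx = v₀Δt + ½aΔt²; chain segment to segment.
0–4 s: v starts -5 m/s; Δx = -5·4 + ½·1·4² = -12 m; v ends -1 m/s.
4–10 s: v starts -1 m/s; Δx = -1·6 + ½·-12·6² = -222 m; v ends -73 m/s.
x(10) = -8 + Σ Δx = -242 m.

-242 m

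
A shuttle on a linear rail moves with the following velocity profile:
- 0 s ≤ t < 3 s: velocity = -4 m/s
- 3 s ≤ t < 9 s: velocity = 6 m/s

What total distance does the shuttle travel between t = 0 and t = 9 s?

48 m

Distance (not displacement) is the total path length: add the absolute areas under v-t.
0–3 s: |-4| × 3 = 12 m
3–9 s: |6| × 6 = 36 m
Total distance = 48 m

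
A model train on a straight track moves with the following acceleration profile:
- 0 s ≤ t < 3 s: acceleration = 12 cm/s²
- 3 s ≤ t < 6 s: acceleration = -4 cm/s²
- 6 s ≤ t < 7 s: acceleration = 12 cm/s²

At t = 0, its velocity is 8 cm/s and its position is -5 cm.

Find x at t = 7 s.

225 cm

On each constant-a segment, Δv = aΔt and Δx = v₀Δt + ½aΔt²; chain segment to segment.
0–3 s: v starts 8 cm/s; Δx = 8·3 + ½·12·3² = 78 cm; v ends 44 cm/s.
3–6 s: v starts 44 cm/s; Δx = 44·3 + ½·-4·3² = 114 cm; v ends 32 cm/s.
6–7 s: v starts 32 cm/s; Δx = 32·1 + ½·12·1² = 38 cm; v ends 44 cm/s.
x(7) = -5 + Σ Δx = 225 cm.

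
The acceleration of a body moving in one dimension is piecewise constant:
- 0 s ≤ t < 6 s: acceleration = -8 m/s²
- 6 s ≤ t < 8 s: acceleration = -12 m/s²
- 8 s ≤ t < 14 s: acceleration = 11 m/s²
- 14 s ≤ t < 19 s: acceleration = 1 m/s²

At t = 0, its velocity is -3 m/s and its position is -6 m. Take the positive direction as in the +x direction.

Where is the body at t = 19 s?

On each constant-a segment, Δv = aΔt and Δx = v₀Δt + ½aΔt²; chain segment to segment.
0–6 s: v starts -3 m/s; Δx = -3·6 + ½·-8·6² = -162 m; v ends -51 m/s.
6–8 s: v starts -51 m/s; Δx = -51·2 + ½·-12·2² = -126 m; v ends -75 m/s.
8–14 s: v starts -75 m/s; Δx = -75·6 + ½·11·6² = -252 m; v ends -9 m/s.
14–19 s: v starts -9 m/s; Δx = -9·5 + ½·1·5² = -32.5 m; v ends -4 m/s.
x(19) = -6 + Σ Δx = -578.5 m.

-578.5 m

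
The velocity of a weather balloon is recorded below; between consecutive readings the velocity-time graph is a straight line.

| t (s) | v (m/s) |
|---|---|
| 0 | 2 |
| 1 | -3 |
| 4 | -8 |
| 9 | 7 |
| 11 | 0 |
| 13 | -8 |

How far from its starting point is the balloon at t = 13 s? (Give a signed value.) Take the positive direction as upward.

-20.5 m

Net displacement equals the area under the velocity-time graph (areas below the axis count negative).
0–1 s: ½(2 + -3)(1) = -0.5 m
1–4 s: ½(-3 + -8)(3) = -16.5 m
4–9 s: ½(-8 + 7)(5) = -2.5 m
9–11 s: ½(7 + 0)(2) = 7 m
11–13 s: ½(0 + -8)(2) = -8 m
Net displacement = -20.5 m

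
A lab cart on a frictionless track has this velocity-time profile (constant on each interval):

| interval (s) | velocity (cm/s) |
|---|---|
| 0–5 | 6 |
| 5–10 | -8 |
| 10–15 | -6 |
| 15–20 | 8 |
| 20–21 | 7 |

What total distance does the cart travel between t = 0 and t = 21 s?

147 cm

Total distance travelled is ∫|v| dt — sum the magnitudes of each area piece.
0–5 s: |6| × 5 = 30 cm
5–10 s: |-8| × 5 = 40 cm
10–15 s: |-6| × 5 = 30 cm
15–20 s: |8| × 5 = 40 cm
20–21 s: |7| × 1 = 7 cm
Total distance = 147 cm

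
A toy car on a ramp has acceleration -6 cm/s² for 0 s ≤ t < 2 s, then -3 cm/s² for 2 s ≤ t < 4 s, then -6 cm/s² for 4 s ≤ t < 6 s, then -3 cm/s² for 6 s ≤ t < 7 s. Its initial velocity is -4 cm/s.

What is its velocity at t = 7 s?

Δv equals the area under the a-t graph; then v = v₀ + Δv.
0–2 s: -6 × 2 = -12 cm/s
2–4 s: -3 × 2 = -6 cm/s
4–6 s: -6 × 2 = -12 cm/s
6–7 s: -3 × 1 = -3 cm/s
Δv = -33 cm/s, so v(7) = -4 + (-33) = -37 cm/s.

-37 cm/s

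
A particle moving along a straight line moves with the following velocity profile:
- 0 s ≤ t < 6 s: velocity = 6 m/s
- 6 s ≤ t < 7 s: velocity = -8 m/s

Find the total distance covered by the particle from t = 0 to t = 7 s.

Distance (not displacement) is the total path length: add the absolute areas under v-t.
0–6 s: |6| × 6 = 36 m
6–7 s: |-8| × 1 = 8 m
Total distance = 44 m

44 m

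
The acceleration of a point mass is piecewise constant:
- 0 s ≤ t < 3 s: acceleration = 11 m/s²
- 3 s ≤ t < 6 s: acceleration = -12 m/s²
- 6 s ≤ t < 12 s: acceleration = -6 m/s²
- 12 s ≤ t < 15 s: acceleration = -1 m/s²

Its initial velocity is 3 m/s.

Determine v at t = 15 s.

Δv equals the area under the a-t graph; then v = v₀ + Δv.
0–3 s: 11 × 3 = 33 m/s
3–6 s: -12 × 3 = -36 m/s
6–12 s: -6 × 6 = -36 m/s
12–15 s: -1 × 3 = -3 m/s
Δv = -42 m/s, so v(15) = 3 + (-42) = -39 m/s.

-39 m/s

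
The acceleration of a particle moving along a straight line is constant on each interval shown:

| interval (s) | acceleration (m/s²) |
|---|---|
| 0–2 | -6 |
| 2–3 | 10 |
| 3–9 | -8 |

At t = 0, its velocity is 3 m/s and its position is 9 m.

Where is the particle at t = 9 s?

On each constant-a segment, Δv = aΔt and Δx = v₀Δt + ½aΔt²; chain segment to segment.
0–2 s: v starts 3 m/s; Δx = 3·2 + ½·-6·2² = -6 m; v ends -9 m/s.
2–3 s: v starts -9 m/s; Δx = -9·1 + ½·10·1² = -4 m; v ends 1 m/s.
3–9 s: v starts 1 m/s; Δx = 1·6 + ½·-8·6² = -138 m; v ends -47 m/s.
x(9) = 9 + Σ Δx = -139 m.

-139 m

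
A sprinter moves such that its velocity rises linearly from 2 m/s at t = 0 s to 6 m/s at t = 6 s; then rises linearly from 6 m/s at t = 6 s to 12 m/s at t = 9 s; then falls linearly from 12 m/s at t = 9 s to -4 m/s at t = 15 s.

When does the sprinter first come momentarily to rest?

t = 13.5 s

v changes sign on 9–15 s (from 12 to -4); the graph is linear there, so v = 0 at t = 9 + (-12)·(15 − 9)/(-4 − 12) = 13.5 s.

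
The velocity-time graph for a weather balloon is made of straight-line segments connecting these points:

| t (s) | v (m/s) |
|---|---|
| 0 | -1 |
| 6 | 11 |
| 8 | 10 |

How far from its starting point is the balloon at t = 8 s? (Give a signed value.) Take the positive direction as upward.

51 m

Net displacement equals the area under the velocity-time graph (areas below the axis count negative).
0–6 s: ½(-1 + 11)(6) = 30 m
6–8 s: ½(11 + 10)(2) = 21 m
Net displacement = 51 m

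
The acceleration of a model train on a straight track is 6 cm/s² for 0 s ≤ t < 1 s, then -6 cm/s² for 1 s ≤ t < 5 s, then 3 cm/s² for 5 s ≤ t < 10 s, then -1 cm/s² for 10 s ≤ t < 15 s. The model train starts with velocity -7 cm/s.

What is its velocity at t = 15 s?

-15 cm/s

Δv equals the area under the a-t graph; then v = v₀ + Δv.
0–1 s: 6 × 1 = 6 cm/s
1–5 s: -6 × 4 = -24 cm/s
5–10 s: 3 × 5 = 15 cm/s
10–15 s: -1 × 5 = -5 cm/s
Δv = -8 cm/s, so v(15) = -7 + (-8) = -15 cm/s.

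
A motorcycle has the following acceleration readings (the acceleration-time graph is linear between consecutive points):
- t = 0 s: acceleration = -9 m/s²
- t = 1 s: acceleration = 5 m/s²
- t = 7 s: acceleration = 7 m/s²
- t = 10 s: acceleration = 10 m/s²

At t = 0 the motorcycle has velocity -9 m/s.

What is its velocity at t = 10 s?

50.5 m/s

Δv equals the area under the a-t graph; then v = v₀ + Δv.
0–1 s: ½(-9 + 5)(1) = -2 m/s
1–7 s: ½(5 + 7)(6) = 36 m/s
7–10 s: ½(7 + 10)(3) = 25.5 m/s
Δv = 59.5 m/s, so v(10) = -9 + (59.5) = 50.5 m/s.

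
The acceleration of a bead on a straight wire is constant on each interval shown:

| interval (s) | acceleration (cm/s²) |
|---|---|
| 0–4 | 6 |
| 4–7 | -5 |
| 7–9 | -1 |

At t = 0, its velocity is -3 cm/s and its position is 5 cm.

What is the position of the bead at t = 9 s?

91.5 cm

On each constant-a segment, Δv = aΔt and Δx = v₀Δt + ½aΔt²; chain segment to segment.
0–4 s: v starts -3 cm/s; Δx = -3·4 + ½·6·4² = 36 cm; v ends 21 cm/s.
4–7 s: v starts 21 cm/s; Δx = 21·3 + ½·-5·3² = 40.5 cm; v ends 6 cm/s.
7–9 s: v starts 6 cm/s; Δx = 6·2 + ½·-1·2² = 10 cm; v ends 4 cm/s.
x(9) = 5 + Σ Δx = 91.5 cm.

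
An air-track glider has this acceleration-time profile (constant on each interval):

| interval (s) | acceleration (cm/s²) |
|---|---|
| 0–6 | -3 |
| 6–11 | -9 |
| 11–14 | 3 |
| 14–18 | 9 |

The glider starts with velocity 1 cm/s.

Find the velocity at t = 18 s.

-17 cm/s

Δv equals the area under the a-t graph; then v = v₀ + Δv.
0–6 s: -3 × 6 = -18 cm/s
6–11 s: -9 × 5 = -45 cm/s
11–14 s: 3 × 3 = 9 cm/s
14–18 s: 9 × 4 = 36 cm/s
Δv = -18 cm/s, so v(18) = 1 + (-18) = -17 cm/s.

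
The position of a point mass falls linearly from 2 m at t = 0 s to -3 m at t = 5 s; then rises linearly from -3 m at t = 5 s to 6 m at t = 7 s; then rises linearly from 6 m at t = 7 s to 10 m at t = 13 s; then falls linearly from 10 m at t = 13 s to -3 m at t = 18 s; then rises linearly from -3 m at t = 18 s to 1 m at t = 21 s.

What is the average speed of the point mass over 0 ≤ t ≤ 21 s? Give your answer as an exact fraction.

Average speed = (total path length)/(elapsed time); on a piecewise-linear x-t graph the path length is Σ|Δx|.
0–5 s: |Δx| = |-3 − 2| = 5 m
5–7 s: |Δx| = |6 − -3| = 9 m
7–13 s: |Δx| = |10 − 6| = 4 m
13–18 s: |Δx| = |-3 − 10| = 13 m
18–21 s: |Δx| = |1 − -3| = 4 m
Total path = 35 m; average speed = 35/21 = 5/3 m/s.

5/3 m/s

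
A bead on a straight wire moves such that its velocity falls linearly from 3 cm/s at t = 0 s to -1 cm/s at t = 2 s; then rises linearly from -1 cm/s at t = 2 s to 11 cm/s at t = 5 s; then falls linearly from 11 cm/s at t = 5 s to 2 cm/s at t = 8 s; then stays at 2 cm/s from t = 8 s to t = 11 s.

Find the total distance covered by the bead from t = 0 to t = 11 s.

Distance (not displacement) is the total path length: add the absolute areas under v-t.
0–2 s: v = 0 at t = 1.5 s; triangle areas 2.25 + 0.25 = 2.5 cm
2–5 s: v = 0 at t = 2.25 s; triangle areas 0.125 + 15.125 = 15.25 cm
5–8 s: |½(11 + 2)(3)| = 19.5 cm
8–11 s: |2| × 3 = 6 cm
Total distance = 43.25 cm

43.25 cm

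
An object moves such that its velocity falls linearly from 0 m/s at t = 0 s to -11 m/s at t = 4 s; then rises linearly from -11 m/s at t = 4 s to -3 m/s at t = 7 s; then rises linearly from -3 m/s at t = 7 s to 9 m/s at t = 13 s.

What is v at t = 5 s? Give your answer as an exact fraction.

-25/3 m/s

On 4–7 s the graph is linear from -11 to -3 m/s: v(5) = -11 + (-3 − -11)·(5 − 4)/(7 − 4) = -25/3 m/s.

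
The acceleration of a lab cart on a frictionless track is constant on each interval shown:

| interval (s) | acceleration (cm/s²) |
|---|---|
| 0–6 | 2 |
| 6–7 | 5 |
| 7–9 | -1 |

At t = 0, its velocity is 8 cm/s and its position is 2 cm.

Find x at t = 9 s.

On each constant-a segment, Δv = aΔt and Δx = v₀Δt + ½aΔt²; chain segment to segment.
0–6 s: v starts 8 cm/s; Δx = 8·6 + ½·2·6² = 84 cm; v ends 20 cm/s.
6–7 s: v starts 20 cm/s; Δx = 20·1 + ½·5·1² = 22.5 cm; v ends 25 cm/s.
7–9 s: v starts 25 cm/s; Δx = 25·2 + ½·-1·2² = 48 cm; v ends 23 cm/s.
x(9) = 2 + Σ Δx = 156.5 cm.

156.5 cm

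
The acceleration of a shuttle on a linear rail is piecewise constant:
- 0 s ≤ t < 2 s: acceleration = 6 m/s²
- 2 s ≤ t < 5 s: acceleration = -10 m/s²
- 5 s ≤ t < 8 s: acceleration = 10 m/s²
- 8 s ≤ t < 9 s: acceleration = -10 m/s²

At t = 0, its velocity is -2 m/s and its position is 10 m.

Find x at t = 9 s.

-7 m

On each constant-a segment, Δv = aΔt and Δx = v₀Δt + ½aΔt²; chain segment to segment.
0–2 s: v starts -2 m/s; Δx = -2·2 + ½·6·2² = 8 m; v ends 10 m/s.
2–5 s: v starts 10 m/s; Δx = 10·3 + ½·-10·3² = -15 m; v ends -20 m/s.
5–8 s: v starts -20 m/s; Δx = -20·3 + ½·10·3² = -15 m; v ends 10 m/s.
8–9 s: v starts 10 m/s; Δx = 10·1 + ½·-10·1² = 5 m; v ends 0 m/s.
x(9) = 10 + Σ Δx = -7 m.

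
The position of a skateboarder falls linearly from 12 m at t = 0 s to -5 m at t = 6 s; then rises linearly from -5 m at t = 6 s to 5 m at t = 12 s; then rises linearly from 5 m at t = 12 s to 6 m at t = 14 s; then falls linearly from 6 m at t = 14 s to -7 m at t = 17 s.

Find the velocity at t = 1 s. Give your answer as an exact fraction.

Velocity is the slope of the x-t graph on 0–6 s: (-5 − 12)/(6 − 0) = -17/6 m/s.

-17/6 m/s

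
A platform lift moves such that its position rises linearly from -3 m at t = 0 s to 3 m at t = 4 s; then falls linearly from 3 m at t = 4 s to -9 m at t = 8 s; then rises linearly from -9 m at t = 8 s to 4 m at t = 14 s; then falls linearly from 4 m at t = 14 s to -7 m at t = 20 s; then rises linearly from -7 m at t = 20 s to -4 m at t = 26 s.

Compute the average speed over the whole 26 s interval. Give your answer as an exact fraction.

Average speed = (total path length)/(elapsed time); on a piecewise-linear x-t graph the path length is Σ|Δx|.
0–4 s: |Δx| = |3 − -3| = 6 m
4–8 s: |Δx| = |-9 − 3| = 12 m
8–14 s: |Δx| = |4 − -9| = 13 m
14–20 s: |Δx| = |-7 − 4| = 11 m
20–26 s: |Δx| = |-4 − -7| = 3 m
Total path = 45 m; average speed = 45/26 = 45/26 m/s.

45/26 m/s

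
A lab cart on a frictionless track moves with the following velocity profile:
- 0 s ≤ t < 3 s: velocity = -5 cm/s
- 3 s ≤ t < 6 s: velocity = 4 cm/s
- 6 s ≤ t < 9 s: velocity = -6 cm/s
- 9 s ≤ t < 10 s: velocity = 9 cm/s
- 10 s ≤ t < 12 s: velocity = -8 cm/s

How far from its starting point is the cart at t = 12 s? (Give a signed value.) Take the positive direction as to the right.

-28 cm

Net displacement equals the area under the velocity-time graph (areas below the axis count negative).
0–3 s: -5 × 3 = -15 cm
3–6 s: 4 × 3 = 12 cm
6–9 s: -6 × 3 = -18 cm
9–10 s: 9 × 1 = 9 cm
10–12 s: -8 × 2 = -16 cm
Net displacement = -28 cm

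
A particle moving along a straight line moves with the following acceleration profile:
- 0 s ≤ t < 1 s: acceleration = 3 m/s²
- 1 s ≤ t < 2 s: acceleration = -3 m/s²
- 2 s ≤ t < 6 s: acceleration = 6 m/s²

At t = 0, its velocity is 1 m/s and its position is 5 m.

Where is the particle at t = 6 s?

62 m

On each constant-a segment, Δv = aΔt and Δx = v₀Δt + ½aΔt²; chain segment to segment.
0–1 s: v starts 1 m/s; Δx = 1·1 + ½·3·1² = 2.5 m; v ends 4 m/s.
1–2 s: v starts 4 m/s; Δx = 4·1 + ½·-3·1² = 2.5 m; v ends 1 m/s.
2–6 s: v starts 1 m/s; Δx = 1·4 + ½·6·4² = 52 m; v ends 25 m/s.
x(6) = 5 + Σ Δx = 62 m.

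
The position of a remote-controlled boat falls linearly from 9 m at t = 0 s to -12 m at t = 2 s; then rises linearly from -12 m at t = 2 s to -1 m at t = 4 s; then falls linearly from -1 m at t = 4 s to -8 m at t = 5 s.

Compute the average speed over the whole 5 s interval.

Average speed = (total path length)/(elapsed time); on a piecewise-linear x-t graph the path length is Σ|Δx|.
0–2 s: |Δx| = |-12 − 9| = 21 m
2–4 s: |Δx| = |-1 − -12| = 11 m
4–5 s: |Δx| = |-8 − -1| = 7 m
Total path = 39 m; average speed = 39/5 = 7.8 m/s.

7.8 m/s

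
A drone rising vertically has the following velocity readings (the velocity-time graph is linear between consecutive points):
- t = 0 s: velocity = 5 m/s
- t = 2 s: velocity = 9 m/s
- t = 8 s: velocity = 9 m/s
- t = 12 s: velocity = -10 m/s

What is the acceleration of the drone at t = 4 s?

0 m/s²

Acceleration is the slope of the v-t graph on 2–8 s: (9 − 9)/(8 − 2) = 0 m/s².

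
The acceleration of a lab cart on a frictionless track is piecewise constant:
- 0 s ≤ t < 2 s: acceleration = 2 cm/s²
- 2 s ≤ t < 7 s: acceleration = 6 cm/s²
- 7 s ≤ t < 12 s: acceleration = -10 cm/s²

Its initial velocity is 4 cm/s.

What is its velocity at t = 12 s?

Δv equals the area under the a-t graph; then v = v₀ + Δv.
0–2 s: 2 × 2 = 4 cm/s
2–7 s: 6 × 5 = 30 cm/s
7–12 s: -10 × 5 = -50 cm/s
Δv = -16 cm/s, so v(12) = 4 + (-16) = -12 cm/s.

-12 cm/s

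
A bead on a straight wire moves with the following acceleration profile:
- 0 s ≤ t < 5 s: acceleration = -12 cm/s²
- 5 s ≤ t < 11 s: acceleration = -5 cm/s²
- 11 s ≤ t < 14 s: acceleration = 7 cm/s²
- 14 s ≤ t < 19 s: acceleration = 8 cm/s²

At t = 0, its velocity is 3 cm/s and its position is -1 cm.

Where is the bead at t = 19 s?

-1027.5 cm

On each constant-a segment, Δv = aΔt and Δx = v₀Δt + ½aΔt²; chain segment to segment.
0–5 s: v starts 3 cm/s; Δx = 3·5 + ½·-12·5² = -135 cm; v ends -57 cm/s.
5–11 s: v starts -57 cm/s; Δx = -57·6 + ½·-5·6² = -432 cm; v ends -87 cm/s.
11–14 s: v starts -87 cm/s; Δx = -87·3 + ½·7·3² = -229.5 cm; v ends -66 cm/s.
14–19 s: v starts -66 cm/s; Δx = -66·5 + ½·8·5² = -230 cm; v ends -26 cm/s.
x(19) = -1 + Σ Δx = -1027.5 cm.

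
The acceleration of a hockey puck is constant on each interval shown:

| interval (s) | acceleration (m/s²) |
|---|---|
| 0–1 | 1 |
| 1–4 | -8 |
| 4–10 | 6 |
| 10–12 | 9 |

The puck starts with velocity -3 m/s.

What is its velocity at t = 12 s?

Δv equals the area under the a-t graph; then v = v₀ + Δv.
0–1 s: 1 × 1 = 1 m/s
1–4 s: -8 × 3 = -24 m/s
4–10 s: 6 × 6 = 36 m/s
10–12 s: 9 × 2 = 18 m/s
Δv = 31 m/s, so v(12) = -3 + (31) = 28 m/s.

28 m/s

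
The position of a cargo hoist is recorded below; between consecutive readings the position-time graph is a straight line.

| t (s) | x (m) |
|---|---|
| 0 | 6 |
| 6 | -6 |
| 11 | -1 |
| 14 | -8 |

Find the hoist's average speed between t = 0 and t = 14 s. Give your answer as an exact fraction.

Average speed = (total path length)/(elapsed time); on a piecewise-linear x-t graph the path length is Σ|Δx|.
0–6 s: |Δx| = |-6 − 6| = 12 m
6–11 s: |Δx| = |-1 − -6| = 5 m
11–14 s: |Δx| = |-8 − -1| = 7 m
Total path = 24 m; average speed = 24/14 = 12/7 m/s.

12/7 m/s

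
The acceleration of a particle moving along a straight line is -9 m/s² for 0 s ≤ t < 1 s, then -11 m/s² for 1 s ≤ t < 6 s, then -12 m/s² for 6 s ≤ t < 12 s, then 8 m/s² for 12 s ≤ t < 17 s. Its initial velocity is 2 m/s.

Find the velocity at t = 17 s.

Δv equals the area under the a-t graph; then v = v₀ + Δv.
0–1 s: -9 × 1 = -9 m/s
1–6 s: -11 × 5 = -55 m/s
6–12 s: -12 × 6 = -72 m/s
12–17 s: 8 × 5 = 40 m/s
Δv = -96 m/s, so v(17) = 2 + (-96) = -94 m/s.

-94 m/s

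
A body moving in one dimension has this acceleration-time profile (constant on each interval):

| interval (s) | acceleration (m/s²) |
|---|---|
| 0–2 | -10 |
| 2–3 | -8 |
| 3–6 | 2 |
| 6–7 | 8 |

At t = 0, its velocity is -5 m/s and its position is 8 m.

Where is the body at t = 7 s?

-164 m

On each constant-a segment, Δv = aΔt and Δx = v₀Δt + ½aΔt²; chain segment to segment.
0–2 s: v starts -5 m/s; Δx = -5·2 + ½·-10·2² = -30 m; v ends -25 m/s.
2–3 s: v starts -25 m/s; Δx = -25·1 + ½·-8·1² = -29 m; v ends -33 m/s.
3–6 s: v starts -33 m/s; Δx = -33·3 + ½·2·3² = -90 m; v ends -27 m/s.
6–7 s: v starts -27 m/s; Δx = -27·1 + ½·8·1² = -23 m; v ends -19 m/s.
x(7) = 8 + Σ Δx = -164 m.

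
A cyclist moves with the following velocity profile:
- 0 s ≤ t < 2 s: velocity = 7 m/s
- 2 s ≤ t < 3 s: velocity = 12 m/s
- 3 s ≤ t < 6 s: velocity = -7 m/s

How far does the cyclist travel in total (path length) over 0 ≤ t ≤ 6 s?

47 m

Total distance travelled is ∫|v| dt — sum the magnitudes of each area piece.
0–2 s: |7| × 2 = 14 m
2–3 s: |12| × 1 = 12 m
3–6 s: |-7| × 3 = 21 m
Total distance = 47 m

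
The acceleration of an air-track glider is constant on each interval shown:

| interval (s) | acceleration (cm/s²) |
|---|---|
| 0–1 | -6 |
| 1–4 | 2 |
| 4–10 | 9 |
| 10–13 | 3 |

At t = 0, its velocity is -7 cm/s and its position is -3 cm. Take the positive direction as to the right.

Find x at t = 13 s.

On each constant-a segment, Δv = aΔt and Δx = v₀Δt + ½aΔt²; chain segment to segment.
0–1 s: v starts -7 cm/s; Δx = -7·1 + ½·-6·1² = -10 cm; v ends -13 cm/s.
1–4 s: v starts -13 cm/s; Δx = -13·3 + ½·2·3² = -30 cm; v ends -7 cm/s.
4–10 s: v starts -7 cm/s; Δx = -7·6 + ½·9·6² = 120 cm; v ends 47 cm/s.
10–13 s: v starts 47 cm/s; Δx = 47·3 + ½·3·3² = 154.5 cm; v ends 56 cm/s.
x(13) = -3 + Σ Δx = 231.5 cm.

231.5 cm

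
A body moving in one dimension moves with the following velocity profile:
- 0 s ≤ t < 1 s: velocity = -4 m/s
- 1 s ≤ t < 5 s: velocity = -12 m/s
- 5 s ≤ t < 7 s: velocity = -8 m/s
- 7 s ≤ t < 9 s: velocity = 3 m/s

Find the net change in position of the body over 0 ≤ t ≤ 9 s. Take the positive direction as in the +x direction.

Displacement is the signed area under the v-t curve.
0–1 s: -4 × 1 = -4 m
1–5 s: -12 × 4 = -48 m
5–7 s: -8 × 2 = -16 m
7–9 s: 3 × 2 = 6 m
Net displacement = -62 m

-62 m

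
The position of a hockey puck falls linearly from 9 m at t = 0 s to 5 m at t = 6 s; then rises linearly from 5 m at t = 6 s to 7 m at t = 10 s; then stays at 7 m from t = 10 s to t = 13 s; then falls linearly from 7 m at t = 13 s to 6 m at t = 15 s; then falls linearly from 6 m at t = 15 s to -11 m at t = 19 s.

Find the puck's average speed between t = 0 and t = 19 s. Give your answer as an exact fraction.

Average speed = (total path length)/(elapsed time); on a piecewise-linear x-t graph the path length is Σ|Δx|.
0–6 s: |Δx| = |5 − 9| = 4 m
6–10 s: |Δx| = |7 − 5| = 2 m
10–13 s: |Δx| = |7 − 7| = 0 m
13–15 s: |Δx| = |6 − 7| = 1 m
15–19 s: |Δx| = |-11 − 6| = 17 m
Total path = 24 m; average speed = 24/19 = 24/19 m/s.

24/19 m/s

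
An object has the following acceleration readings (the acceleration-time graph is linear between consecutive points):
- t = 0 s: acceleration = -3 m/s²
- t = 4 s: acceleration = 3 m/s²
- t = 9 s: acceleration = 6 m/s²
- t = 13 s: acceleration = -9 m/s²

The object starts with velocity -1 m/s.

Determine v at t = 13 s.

15.5 m/s

Δv equals the area under the a-t graph; then v = v₀ + Δv.
0–4 s: ½(-3 + 3)(4) = 0 m/s
4–9 s: ½(3 + 6)(5) = 22.5 m/s
9–13 s: ½(6 + -9)(4) = -6 m/s
Δv = 16.5 m/s, so v(13) = -1 + (16.5) = 15.5 m/s.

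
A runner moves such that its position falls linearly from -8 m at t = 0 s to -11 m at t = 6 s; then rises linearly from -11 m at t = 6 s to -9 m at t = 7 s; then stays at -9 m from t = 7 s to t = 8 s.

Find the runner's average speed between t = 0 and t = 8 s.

Average speed = (total path length)/(elapsed time); on a piecewise-linear x-t graph the path length is Σ|Δx|.
0–6 s: |Δx| = |-11 − -8| = 3 m
6–7 s: |Δx| = |-9 − -11| = 2 m
7–8 s: |Δx| = |-9 − -9| = 0 m
Total path = 5 m; average speed = 5/8 = 0.625 m/s.

0.625 m/s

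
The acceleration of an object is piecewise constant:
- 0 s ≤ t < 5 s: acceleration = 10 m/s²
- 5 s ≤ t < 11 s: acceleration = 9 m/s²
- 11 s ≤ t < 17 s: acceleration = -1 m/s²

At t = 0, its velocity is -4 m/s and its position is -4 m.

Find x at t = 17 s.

On each constant-a segment, Δv = aΔt and Δx = v₀Δt + ½aΔt²; chain segment to segment.
0–5 s: v starts -4 m/s; Δx = -4·5 + ½·10·5² = 105 m; v ends 46 m/s.
5–11 s: v starts 46 m/s; Δx = 46·6 + ½·9·6² = 438 m; v ends 100 m/s.
11–17 s: v starts 100 m/s; Δx = 100·6 + ½·-1·6² = 582 m; v ends 94 m/s.
x(17) = -4 + Σ Δx = 1121 m.

1121 m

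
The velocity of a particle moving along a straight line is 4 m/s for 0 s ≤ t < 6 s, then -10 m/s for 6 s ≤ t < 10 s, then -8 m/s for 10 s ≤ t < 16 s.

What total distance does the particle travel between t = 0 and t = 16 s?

Total distance travelled is ∫|v| dt — sum the magnitudes of each area piece.
0–6 s: |4| × 6 = 24 m
6–10 s: |-10| × 4 = 40 m
10–16 s: |-8| × 6 = 48 m
Total distance = 112 m

112 m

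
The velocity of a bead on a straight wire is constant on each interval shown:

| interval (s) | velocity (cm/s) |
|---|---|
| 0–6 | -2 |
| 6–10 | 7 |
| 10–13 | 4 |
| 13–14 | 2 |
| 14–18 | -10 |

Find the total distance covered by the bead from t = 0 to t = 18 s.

94 cm

Total distance travelled is ∫|v| dt — sum the magnitudes of each area piece.
0–6 s: |-2| × 6 = 12 cm
6–10 s: |7| × 4 = 28 cm
10–13 s: |4| × 3 = 12 cm
13–14 s: |2| × 1 = 2 cm
14–18 s: |-10| × 4 = 40 cm
Total distance = 94 cm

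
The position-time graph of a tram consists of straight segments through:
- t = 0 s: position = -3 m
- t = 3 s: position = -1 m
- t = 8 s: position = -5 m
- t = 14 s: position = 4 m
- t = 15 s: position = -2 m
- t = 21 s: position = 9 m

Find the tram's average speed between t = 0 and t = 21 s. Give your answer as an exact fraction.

32/21 m/s

Average speed = (total path length)/(elapsed time); on a piecewise-linear x-t graph the path length is Σ|Δx|.
0–3 s: |Δx| = |-1 − -3| = 2 m
3–8 s: |Δx| = |-5 − -1| = 4 m
8–14 s: |Δx| = |4 − -5| = 9 m
14–15 s: |Δx| = |-2 − 4| = 6 m
15–21 s: |Δx| = |9 − -2| = 11 m
Total path = 32 m; average speed = 32/21 = 32/21 m/s.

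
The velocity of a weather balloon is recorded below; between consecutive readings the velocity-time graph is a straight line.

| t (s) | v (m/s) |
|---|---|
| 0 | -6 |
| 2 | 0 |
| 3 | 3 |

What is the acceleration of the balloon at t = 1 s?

Acceleration is the slope of the v-t graph on 0–2 s: (0 − -6)/(2 − 0) = 3 m/s².

3 m/s²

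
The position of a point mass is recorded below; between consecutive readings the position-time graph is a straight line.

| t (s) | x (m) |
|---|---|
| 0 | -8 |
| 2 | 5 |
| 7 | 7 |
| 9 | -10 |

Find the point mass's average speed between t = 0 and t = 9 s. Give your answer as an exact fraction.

32/9 m/s

Average speed = (total path length)/(elapsed time); on a piecewise-linear x-t graph the path length is Σ|Δx|.
0–2 s: |Δx| = |5 − -8| = 13 m
2–7 s: |Δx| = |7 − 5| = 2 m
7–9 s: |Δx| = |-10 − 7| = 17 m
Total path = 32 m; average speed = 32/9 = 32/9 m/s.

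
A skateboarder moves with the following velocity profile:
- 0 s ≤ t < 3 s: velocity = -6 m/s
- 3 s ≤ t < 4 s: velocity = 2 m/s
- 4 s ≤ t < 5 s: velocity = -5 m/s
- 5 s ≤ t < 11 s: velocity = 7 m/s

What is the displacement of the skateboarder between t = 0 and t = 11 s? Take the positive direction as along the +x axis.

21 m

Net displacement equals the area under the velocity-time graph (areas below the axis count negative).
0–3 s: -6 × 3 = -18 m
3–4 s: 2 × 1 = 2 m
4–5 s: -5 × 1 = -5 m
5–11 s: 7 × 6 = 42 m
Net displacement = 21 m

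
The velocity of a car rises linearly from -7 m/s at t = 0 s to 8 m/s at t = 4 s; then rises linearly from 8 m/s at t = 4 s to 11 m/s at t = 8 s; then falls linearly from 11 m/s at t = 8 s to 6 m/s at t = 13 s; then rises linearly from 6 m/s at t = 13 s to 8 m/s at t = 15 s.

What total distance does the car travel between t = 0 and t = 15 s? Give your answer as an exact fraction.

3287/30 m

Distance (not displacement) is the total path length: add the absolute areas under v-t.
0–4 s: v = 0 at t = 28/15 s; triangle areas 98/15 + 128/15 = 226/15 m
4–8 s: |½(8 + 11)(4)| = 38 m
8–13 s: |½(11 + 6)(5)| = 42.5 m
13–15 s: |½(6 + 8)(2)| = 14 m
Total distance = 3287/30 m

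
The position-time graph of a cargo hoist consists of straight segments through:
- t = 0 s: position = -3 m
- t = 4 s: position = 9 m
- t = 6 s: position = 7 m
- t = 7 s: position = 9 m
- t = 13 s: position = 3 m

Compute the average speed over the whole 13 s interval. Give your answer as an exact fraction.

22/13 m/s

Average speed = (total path length)/(elapsed time); on a piecewise-linear x-t graph the path length is Σ|Δx|.
0–4 s: |Δx| = |9 − -3| = 12 m
4–6 s: |Δx| = |7 − 9| = 2 m
6–7 s: |Δx| = |9 − 7| = 2 m
7–13 s: |Δx| = |3 − 9| = 6 m
Total path = 22 m; average speed = 22/13 = 22/13 m/s.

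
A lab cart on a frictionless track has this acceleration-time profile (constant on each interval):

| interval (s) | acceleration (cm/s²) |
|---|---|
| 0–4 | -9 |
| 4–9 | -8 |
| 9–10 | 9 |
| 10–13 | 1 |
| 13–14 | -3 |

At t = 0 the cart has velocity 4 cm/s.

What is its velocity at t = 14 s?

Δv equals the area under the a-t graph; then v = v₀ + Δv.
0–4 s: -9 × 4 = -36 cm/s
4–9 s: -8 × 5 = -40 cm/s
9–10 s: 9 × 1 = 9 cm/s
10–13 s: 1 × 3 = 3 cm/s
13–14 s: -3 × 1 = -3 cm/s
Δv = -67 cm/s, so v(14) = 4 + (-67) = -63 cm/s.

-63 cm/s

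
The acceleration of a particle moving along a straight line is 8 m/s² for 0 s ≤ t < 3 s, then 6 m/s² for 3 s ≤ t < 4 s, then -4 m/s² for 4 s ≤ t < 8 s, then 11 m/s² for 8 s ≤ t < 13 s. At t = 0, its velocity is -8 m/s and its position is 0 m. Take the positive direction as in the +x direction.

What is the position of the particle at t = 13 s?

254.5 m

On each constant-a segment, Δv = aΔt and Δx = v₀Δt + ½aΔt²; chain segment to segment.
0–3 s: v starts -8 m/s; Δx = -8·3 + ½·8·3² = 12 m; v ends 16 m/s.
3–4 s: v starts 16 m/s; Δx = 16·1 + ½·6·1² = 19 m; v ends 22 m/s.
4–8 s: v starts 22 m/s; Δx = 22·4 + ½·-4·4² = 56 m; v ends 6 m/s.
8–13 s: v starts 6 m/s; Δx = 6·5 + ½·11·5² = 167.5 m; v ends 61 m/s.
x(13) = 0 + Σ Δx = 254.5 m.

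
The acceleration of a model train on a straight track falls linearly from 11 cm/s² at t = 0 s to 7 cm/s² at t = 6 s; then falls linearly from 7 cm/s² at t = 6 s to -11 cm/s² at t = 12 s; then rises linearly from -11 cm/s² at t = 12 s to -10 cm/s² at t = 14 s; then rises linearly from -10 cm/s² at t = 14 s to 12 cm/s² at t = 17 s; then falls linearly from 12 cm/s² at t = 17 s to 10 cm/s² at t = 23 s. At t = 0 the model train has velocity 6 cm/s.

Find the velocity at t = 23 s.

96 cm/s

Δv equals the area under the a-t graph; then v = v₀ + Δv.
0–6 s: ½(11 + 7)(6) = 54 cm/s
6–12 s: ½(7 + -11)(6) = -12 cm/s
12–14 s: ½(-11 + -10)(2) = -21 cm/s
14–17 s: ½(-10 + 12)(3) = 3 cm/s
17–23 s: ½(12 + 10)(6) = 66 cm/s
Δv = 90 cm/s, so v(23) = 6 + (90) = 96 cm/s.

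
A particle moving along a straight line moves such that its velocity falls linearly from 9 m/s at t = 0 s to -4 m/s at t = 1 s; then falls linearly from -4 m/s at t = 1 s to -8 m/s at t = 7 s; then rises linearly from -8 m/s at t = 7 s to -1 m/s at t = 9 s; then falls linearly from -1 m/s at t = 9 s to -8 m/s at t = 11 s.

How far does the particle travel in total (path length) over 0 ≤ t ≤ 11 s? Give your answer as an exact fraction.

Distance (not displacement) is the total path length: add the absolute areas under v-t.
0–1 s: v = 0 at t = 9/13 s; triangle areas 81/26 + 8/13 = 97/26 m
1–7 s: |½(-4 + -8)(6)| = 36 m
7–9 s: |½(-8 + -1)(2)| = 9 m
9–11 s: |½(-1 + -8)(2)| = 9 m
Total distance = 1501/26 m

1501/26 m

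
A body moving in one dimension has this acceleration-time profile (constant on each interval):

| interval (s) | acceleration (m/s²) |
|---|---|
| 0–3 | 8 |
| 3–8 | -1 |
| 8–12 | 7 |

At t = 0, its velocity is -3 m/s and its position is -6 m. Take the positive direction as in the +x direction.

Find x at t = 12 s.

On each constant-a segment, Δv = aΔt and Δx = v₀Δt + ½aΔt²; chain segment to segment.
0–3 s: v starts -3 m/s; Δx = -3·3 + ½·8·3² = 27 m; v ends 21 m/s.
3–8 s: v starts 21 m/s; Δx = 21·5 + ½·-1·5² = 92.5 m; v ends 16 m/s.
8–12 s: v starts 16 m/s; Δx = 16·4 + ½·7·4² = 120 m; v ends 44 m/s.
x(12) = -6 + Σ Δx = 233.5 m.

233.5 m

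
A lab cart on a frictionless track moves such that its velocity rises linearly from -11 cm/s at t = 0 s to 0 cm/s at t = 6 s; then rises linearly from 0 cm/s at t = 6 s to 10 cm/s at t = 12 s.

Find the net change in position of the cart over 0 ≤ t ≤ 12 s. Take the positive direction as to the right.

-3 cm

Net displacement equals the area under the velocity-time graph (areas below the axis count negative).
0–6 s: ½(-11 + 0)(6) = -33 cm
6–12 s: ½(0 + 10)(6) = 30 cm
Net displacement = -3 cm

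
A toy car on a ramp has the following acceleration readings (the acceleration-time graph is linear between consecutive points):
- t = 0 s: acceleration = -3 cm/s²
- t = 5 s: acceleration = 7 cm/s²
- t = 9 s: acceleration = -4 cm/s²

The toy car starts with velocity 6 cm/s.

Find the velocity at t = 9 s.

Δv equals the area under the a-t graph; then v = v₀ + Δv.
0–5 s: ½(-3 + 7)(5) = 10 cm/s
5–9 s: ½(7 + -4)(4) = 6 cm/s
Δv = 16 cm/s, so v(9) = 6 + (16) = 22 cm/s.

22 cm/s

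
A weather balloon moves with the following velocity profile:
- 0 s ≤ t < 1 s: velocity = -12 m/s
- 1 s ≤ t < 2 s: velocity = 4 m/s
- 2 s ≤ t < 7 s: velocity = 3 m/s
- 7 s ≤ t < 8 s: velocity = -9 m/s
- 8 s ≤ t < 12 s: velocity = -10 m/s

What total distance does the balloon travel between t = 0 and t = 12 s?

Distance (not displacement) is the total path length: add the absolute areas under v-t.
0–1 s: |-12| × 1 = 12 m
1–2 s: |4| × 1 = 4 m
2–7 s: |3| × 5 = 15 m
7–8 s: |-9| × 1 = 9 m
8–12 s: |-10| × 4 = 40 m
Total distance = 80 m

80 m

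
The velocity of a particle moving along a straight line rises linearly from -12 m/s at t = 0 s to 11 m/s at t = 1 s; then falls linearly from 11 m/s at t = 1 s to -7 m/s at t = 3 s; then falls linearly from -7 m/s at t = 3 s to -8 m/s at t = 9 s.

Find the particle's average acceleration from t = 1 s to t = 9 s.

Average acceleration = Δv/Δt = (-8 − 11)/(9 − 1) = -2.375 m/s².

-2.375 m/s²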